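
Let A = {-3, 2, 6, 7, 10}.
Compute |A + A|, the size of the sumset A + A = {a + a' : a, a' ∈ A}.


A + A = {a + a' : a, a' ∈ A}; |A| = 5.
General bounds: 2|A| - 1 ≤ |A + A| ≤ |A|(|A|+1)/2, i.e. 9 ≤ |A + A| ≤ 15.
Lower bound 2|A|-1 is attained iff A is an arithmetic progression.
Enumerate sums a + a' for a ≤ a' (symmetric, so this suffices):
a = -3: -3+-3=-6, -3+2=-1, -3+6=3, -3+7=4, -3+10=7
a = 2: 2+2=4, 2+6=8, 2+7=9, 2+10=12
a = 6: 6+6=12, 6+7=13, 6+10=16
a = 7: 7+7=14, 7+10=17
a = 10: 10+10=20
Distinct sums: {-6, -1, 3, 4, 7, 8, 9, 12, 13, 14, 16, 17, 20}
|A + A| = 13

|A + A| = 13


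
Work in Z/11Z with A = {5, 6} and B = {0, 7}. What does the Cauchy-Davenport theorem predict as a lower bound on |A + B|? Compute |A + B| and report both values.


Cauchy-Davenport: |A + B| ≥ min(p, |A| + |B| - 1) for A, B nonempty in Z/pZ.
|A| = 2, |B| = 2, p = 11.
CD lower bound = min(11, 2 + 2 - 1) = min(11, 3) = 3.
Compute A + B mod 11 directly:
a = 5: 5+0=5, 5+7=1
a = 6: 6+0=6, 6+7=2
A + B = {1, 2, 5, 6}, so |A + B| = 4.
Verify: 4 ≥ 3? Yes ✓.

CD lower bound = 3, actual |A + B| = 4.


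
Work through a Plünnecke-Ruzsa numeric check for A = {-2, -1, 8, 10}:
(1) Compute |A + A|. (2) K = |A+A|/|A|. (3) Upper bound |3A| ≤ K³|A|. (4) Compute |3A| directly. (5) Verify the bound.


|A| = 4.
Step 1: Compute A + A by enumerating all 16 pairs.
A + A = {-4, -3, -2, 6, 7, 8, 9, 16, 18, 20}, so |A + A| = 10.
Step 2: Doubling constant K = |A + A|/|A| = 10/4 = 10/4 ≈ 2.5000.
Step 3: Plünnecke-Ruzsa gives |3A| ≤ K³·|A| = (2.5000)³ · 4 ≈ 62.5000.
Step 4: Compute 3A = A + A + A directly by enumerating all triples (a,b,c) ∈ A³; |3A| = 19.
Step 5: Check 19 ≤ 62.5000? Yes ✓.

K = 10/4, Plünnecke-Ruzsa bound K³|A| ≈ 62.5000, |3A| = 19, inequality holds.


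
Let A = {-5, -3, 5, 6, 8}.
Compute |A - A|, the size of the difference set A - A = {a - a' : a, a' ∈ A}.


A - A = {a - a' : a, a' ∈ A}; |A| = 5.
Bounds: 2|A|-1 ≤ |A - A| ≤ |A|² - |A| + 1, i.e. 9 ≤ |A - A| ≤ 21.
Note: 0 ∈ A - A always (from a - a). The set is symmetric: if d ∈ A - A then -d ∈ A - A.
Enumerate nonzero differences d = a - a' with a > a' (then include -d):
Positive differences: {1, 2, 3, 8, 9, 10, 11, 13}
Full difference set: {0} ∪ (positive diffs) ∪ (negative diffs).
|A - A| = 1 + 2·8 = 17 (matches direct enumeration: 17).

|A - A| = 17


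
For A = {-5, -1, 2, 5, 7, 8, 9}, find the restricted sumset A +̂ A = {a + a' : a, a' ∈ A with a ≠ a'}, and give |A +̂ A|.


Restricted sumset: A +̂ A = {a + a' : a ∈ A, a' ∈ A, a ≠ a'}.
Equivalently, take A + A and drop any sum 2a that is achievable ONLY as a + a for a ∈ A (i.e. sums representable only with equal summands).
Enumerate pairs (a, a') with a < a' (symmetric, so each unordered pair gives one sum; this covers all a ≠ a'):
  -5 + -1 = -6
  -5 + 2 = -3
  -5 + 5 = 0
  -5 + 7 = 2
  -5 + 8 = 3
  -5 + 9 = 4
  -1 + 2 = 1
  -1 + 5 = 4
  -1 + 7 = 6
  -1 + 8 = 7
  -1 + 9 = 8
  2 + 5 = 7
  2 + 7 = 9
  2 + 8 = 10
  2 + 9 = 11
  5 + 7 = 12
  5 + 8 = 13
  5 + 9 = 14
  7 + 8 = 15
  7 + 9 = 16
  8 + 9 = 17
Collected distinct sums: {-6, -3, 0, 1, 2, 3, 4, 6, 7, 8, 9, 10, 11, 12, 13, 14, 15, 16, 17}
|A +̂ A| = 19
(Reference bound: |A +̂ A| ≥ 2|A| - 3 for |A| ≥ 2, with |A| = 7 giving ≥ 11.)

|A +̂ A| = 19


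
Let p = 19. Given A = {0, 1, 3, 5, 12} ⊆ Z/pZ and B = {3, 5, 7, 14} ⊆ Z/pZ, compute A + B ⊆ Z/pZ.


Work in Z/19Z: reduce every sum a + b modulo 19.
Enumerate all 20 pairs:
a = 0: 0+3=3, 0+5=5, 0+7=7, 0+14=14
a = 1: 1+3=4, 1+5=6, 1+7=8, 1+14=15
a = 3: 3+3=6, 3+5=8, 3+7=10, 3+14=17
a = 5: 5+3=8, 5+5=10, 5+7=12, 5+14=0
a = 12: 12+3=15, 12+5=17, 12+7=0, 12+14=7
Distinct residues collected: {0, 3, 4, 5, 6, 7, 8, 10, 12, 14, 15, 17}
|A + B| = 12 (out of 19 total residues).

A + B = {0, 3, 4, 5, 6, 7, 8, 10, 12, 14, 15, 17}


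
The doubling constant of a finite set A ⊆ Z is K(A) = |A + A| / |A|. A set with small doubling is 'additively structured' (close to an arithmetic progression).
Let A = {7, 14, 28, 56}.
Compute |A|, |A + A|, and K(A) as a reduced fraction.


|A| = 4.
Compute A + A by enumerating all 16 pairs.
A + A = {14, 21, 28, 35, 42, 56, 63, 70, 84, 112}, so |A + A| = 10.
K = |A + A| / |A| = 10/4 = 5/2 ≈ 2.5000.
Reference: AP of size 4 gives K = 7/4 ≈ 1.7500; a fully generic set of size 4 gives K ≈ 2.5000.

|A| = 4, |A + A| = 10, K = 10/4 = 5/2.


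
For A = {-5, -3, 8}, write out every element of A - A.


A - A = {a - a' : a, a' ∈ A}.
Compute a - a' for each ordered pair (a, a'):
a = -5: -5--5=0, -5--3=-2, -5-8=-13
a = -3: -3--5=2, -3--3=0, -3-8=-11
a = 8: 8--5=13, 8--3=11, 8-8=0
Collecting distinct values (and noting 0 appears from a-a):
A - A = {-13, -11, -2, 0, 2, 11, 13}
|A - A| = 7

A - A = {-13, -11, -2, 0, 2, 11, 13}


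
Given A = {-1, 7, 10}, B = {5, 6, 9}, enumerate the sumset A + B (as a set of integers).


A + B = {a + b : a ∈ A, b ∈ B}.
Enumerate all |A|·|B| = 3·3 = 9 pairs (a, b) and collect distinct sums.
a = -1: -1+5=4, -1+6=5, -1+9=8
a = 7: 7+5=12, 7+6=13, 7+9=16
a = 10: 10+5=15, 10+6=16, 10+9=19
Collecting distinct sums: A + B = {4, 5, 8, 12, 13, 15, 16, 19}
|A + B| = 8

A + B = {4, 5, 8, 12, 13, 15, 16, 19}


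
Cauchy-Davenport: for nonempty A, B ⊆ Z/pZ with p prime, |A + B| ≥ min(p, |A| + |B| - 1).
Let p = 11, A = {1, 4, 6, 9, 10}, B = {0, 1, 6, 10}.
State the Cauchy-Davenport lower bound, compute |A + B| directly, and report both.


Cauchy-Davenport: |A + B| ≥ min(p, |A| + |B| - 1) for A, B nonempty in Z/pZ.
|A| = 5, |B| = 4, p = 11.
CD lower bound = min(11, 5 + 4 - 1) = min(11, 8) = 8.
Compute A + B mod 11 directly:
a = 1: 1+0=1, 1+1=2, 1+6=7, 1+10=0
a = 4: 4+0=4, 4+1=5, 4+6=10, 4+10=3
a = 6: 6+0=6, 6+1=7, 6+6=1, 6+10=5
a = 9: 9+0=9, 9+1=10, 9+6=4, 9+10=8
a = 10: 10+0=10, 10+1=0, 10+6=5, 10+10=9
A + B = {0, 1, 2, 3, 4, 5, 6, 7, 8, 9, 10}, so |A + B| = 11.
Verify: 11 ≥ 8? Yes ✓.

CD lower bound = 8, actual |A + B| = 11.


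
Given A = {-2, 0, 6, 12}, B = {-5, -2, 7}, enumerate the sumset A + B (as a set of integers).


A + B = {a + b : a ∈ A, b ∈ B}.
Enumerate all |A|·|B| = 4·3 = 12 pairs (a, b) and collect distinct sums.
a = -2: -2+-5=-7, -2+-2=-4, -2+7=5
a = 0: 0+-5=-5, 0+-2=-2, 0+7=7
a = 6: 6+-5=1, 6+-2=4, 6+7=13
a = 12: 12+-5=7, 12+-2=10, 12+7=19
Collecting distinct sums: A + B = {-7, -5, -4, -2, 1, 4, 5, 7, 10, 13, 19}
|A + B| = 11

A + B = {-7, -5, -4, -2, 1, 4, 5, 7, 10, 13, 19}


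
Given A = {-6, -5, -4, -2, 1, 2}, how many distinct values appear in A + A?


A + A = {a + a' : a, a' ∈ A}; |A| = 6.
General bounds: 2|A| - 1 ≤ |A + A| ≤ |A|(|A|+1)/2, i.e. 11 ≤ |A + A| ≤ 21.
Lower bound 2|A|-1 is attained iff A is an arithmetic progression.
Enumerate sums a + a' for a ≤ a' (symmetric, so this suffices):
a = -6: -6+-6=-12, -6+-5=-11, -6+-4=-10, -6+-2=-8, -6+1=-5, -6+2=-4
a = -5: -5+-5=-10, -5+-4=-9, -5+-2=-7, -5+1=-4, -5+2=-3
a = -4: -4+-4=-8, -4+-2=-6, -4+1=-3, -4+2=-2
a = -2: -2+-2=-4, -2+1=-1, -2+2=0
a = 1: 1+1=2, 1+2=3
a = 2: 2+2=4
Distinct sums: {-12, -11, -10, -9, -8, -7, -6, -5, -4, -3, -2, -1, 0, 2, 3, 4}
|A + A| = 16

|A + A| = 16


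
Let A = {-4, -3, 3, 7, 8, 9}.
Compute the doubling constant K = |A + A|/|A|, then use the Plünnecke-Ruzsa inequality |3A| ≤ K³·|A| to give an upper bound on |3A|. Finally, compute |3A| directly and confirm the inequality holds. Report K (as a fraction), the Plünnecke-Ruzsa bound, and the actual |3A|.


|A| = 6.
Step 1: Compute A + A by enumerating all 36 pairs.
A + A = {-8, -7, -6, -1, 0, 3, 4, 5, 6, 10, 11, 12, 14, 15, 16, 17, 18}, so |A + A| = 17.
Step 2: Doubling constant K = |A + A|/|A| = 17/6 = 17/6 ≈ 2.8333.
Step 3: Plünnecke-Ruzsa gives |3A| ≤ K³·|A| = (2.8333)³ · 6 ≈ 136.4722.
Step 4: Compute 3A = A + A + A directly by enumerating all triples (a,b,c) ∈ A³; |3A| = 33.
Step 5: Check 33 ≤ 136.4722? Yes ✓.

K = 17/6, Plünnecke-Ruzsa bound K³|A| ≈ 136.4722, |3A| = 33, inequality holds.


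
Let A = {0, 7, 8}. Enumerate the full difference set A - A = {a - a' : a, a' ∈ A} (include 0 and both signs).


A - A = {a - a' : a, a' ∈ A}.
Compute a - a' for each ordered pair (a, a'):
a = 0: 0-0=0, 0-7=-7, 0-8=-8
a = 7: 7-0=7, 7-7=0, 7-8=-1
a = 8: 8-0=8, 8-7=1, 8-8=0
Collecting distinct values (and noting 0 appears from a-a):
A - A = {-8, -7, -1, 0, 1, 7, 8}
|A - A| = 7

A - A = {-8, -7, -1, 0, 1, 7, 8}


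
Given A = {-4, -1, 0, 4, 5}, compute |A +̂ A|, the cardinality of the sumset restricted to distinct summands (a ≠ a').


Restricted sumset: A +̂ A = {a + a' : a ∈ A, a' ∈ A, a ≠ a'}.
Equivalently, take A + A and drop any sum 2a that is achievable ONLY as a + a for a ∈ A (i.e. sums representable only with equal summands).
Enumerate pairs (a, a') with a < a' (symmetric, so each unordered pair gives one sum; this covers all a ≠ a'):
  -4 + -1 = -5
  -4 + 0 = -4
  -4 + 4 = 0
  -4 + 5 = 1
  -1 + 0 = -1
  -1 + 4 = 3
  -1 + 5 = 4
  0 + 4 = 4
  0 + 5 = 5
  4 + 5 = 9
Collected distinct sums: {-5, -4, -1, 0, 1, 3, 4, 5, 9}
|A +̂ A| = 9
(Reference bound: |A +̂ A| ≥ 2|A| - 3 for |A| ≥ 2, with |A| = 5 giving ≥ 7.)

|A +̂ A| = 9


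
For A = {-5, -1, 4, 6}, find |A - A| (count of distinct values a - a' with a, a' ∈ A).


A - A = {a - a' : a, a' ∈ A}; |A| = 4.
Bounds: 2|A|-1 ≤ |A - A| ≤ |A|² - |A| + 1, i.e. 7 ≤ |A - A| ≤ 13.
Note: 0 ∈ A - A always (from a - a). The set is symmetric: if d ∈ A - A then -d ∈ A - A.
Enumerate nonzero differences d = a - a' with a > a' (then include -d):
Positive differences: {2, 4, 5, 7, 9, 11}
Full difference set: {0} ∪ (positive diffs) ∪ (negative diffs).
|A - A| = 1 + 2·6 = 13 (matches direct enumeration: 13).

|A - A| = 13


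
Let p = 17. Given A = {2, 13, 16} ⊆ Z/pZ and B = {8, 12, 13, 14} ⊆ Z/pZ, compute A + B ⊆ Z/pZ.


Work in Z/17Z: reduce every sum a + b modulo 17.
Enumerate all 12 pairs:
a = 2: 2+8=10, 2+12=14, 2+13=15, 2+14=16
a = 13: 13+8=4, 13+12=8, 13+13=9, 13+14=10
a = 16: 16+8=7, 16+12=11, 16+13=12, 16+14=13
Distinct residues collected: {4, 7, 8, 9, 10, 11, 12, 13, 14, 15, 16}
|A + B| = 11 (out of 17 total residues).

A + B = {4, 7, 8, 9, 10, 11, 12, 13, 14, 15, 16}


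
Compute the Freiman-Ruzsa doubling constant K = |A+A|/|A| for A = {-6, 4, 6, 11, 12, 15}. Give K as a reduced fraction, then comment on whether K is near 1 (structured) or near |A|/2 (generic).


|A| = 6.
Compute A + A by enumerating all 36 pairs.
A + A = {-12, -2, 0, 5, 6, 8, 9, 10, 12, 15, 16, 17, 18, 19, 21, 22, 23, 24, 26, 27, 30}, so |A + A| = 21.
K = |A + A| / |A| = 21/6 = 7/2 ≈ 3.5000.
Reference: AP of size 6 gives K = 11/6 ≈ 1.8333; a fully generic set of size 6 gives K ≈ 3.5000.

|A| = 6, |A + A| = 21, K = 21/6 = 7/2.


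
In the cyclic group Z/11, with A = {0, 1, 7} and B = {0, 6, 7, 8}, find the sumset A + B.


Work in Z/11Z: reduce every sum a + b modulo 11.
Enumerate all 12 pairs:
a = 0: 0+0=0, 0+6=6, 0+7=7, 0+8=8
a = 1: 1+0=1, 1+6=7, 1+7=8, 1+8=9
a = 7: 7+0=7, 7+6=2, 7+7=3, 7+8=4
Distinct residues collected: {0, 1, 2, 3, 4, 6, 7, 8, 9}
|A + B| = 9 (out of 11 total residues).

A + B = {0, 1, 2, 3, 4, 6, 7, 8, 9}


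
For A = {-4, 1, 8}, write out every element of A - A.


A - A = {a - a' : a, a' ∈ A}.
Compute a - a' for each ordered pair (a, a'):
a = -4: -4--4=0, -4-1=-5, -4-8=-12
a = 1: 1--4=5, 1-1=0, 1-8=-7
a = 8: 8--4=12, 8-1=7, 8-8=0
Collecting distinct values (and noting 0 appears from a-a):
A - A = {-12, -7, -5, 0, 5, 7, 12}
|A - A| = 7

A - A = {-12, -7, -5, 0, 5, 7, 12}


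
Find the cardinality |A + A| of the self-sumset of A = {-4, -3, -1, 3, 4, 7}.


A + A = {a + a' : a, a' ∈ A}; |A| = 6.
General bounds: 2|A| - 1 ≤ |A + A| ≤ |A|(|A|+1)/2, i.e. 11 ≤ |A + A| ≤ 21.
Lower bound 2|A|-1 is attained iff A is an arithmetic progression.
Enumerate sums a + a' for a ≤ a' (symmetric, so this suffices):
a = -4: -4+-4=-8, -4+-3=-7, -4+-1=-5, -4+3=-1, -4+4=0, -4+7=3
a = -3: -3+-3=-6, -3+-1=-4, -3+3=0, -3+4=1, -3+7=4
a = -1: -1+-1=-2, -1+3=2, -1+4=3, -1+7=6
a = 3: 3+3=6, 3+4=7, 3+7=10
a = 4: 4+4=8, 4+7=11
a = 7: 7+7=14
Distinct sums: {-8, -7, -6, -5, -4, -2, -1, 0, 1, 2, 3, 4, 6, 7, 8, 10, 11, 14}
|A + A| = 18

|A + A| = 18


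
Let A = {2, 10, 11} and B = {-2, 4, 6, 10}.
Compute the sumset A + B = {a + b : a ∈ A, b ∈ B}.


A + B = {a + b : a ∈ A, b ∈ B}.
Enumerate all |A|·|B| = 3·4 = 12 pairs (a, b) and collect distinct sums.
a = 2: 2+-2=0, 2+4=6, 2+6=8, 2+10=12
a = 10: 10+-2=8, 10+4=14, 10+6=16, 10+10=20
a = 11: 11+-2=9, 11+4=15, 11+6=17, 11+10=21
Collecting distinct sums: A + B = {0, 6, 8, 9, 12, 14, 15, 16, 17, 20, 21}
|A + B| = 11

A + B = {0, 6, 8, 9, 12, 14, 15, 16, 17, 20, 21}


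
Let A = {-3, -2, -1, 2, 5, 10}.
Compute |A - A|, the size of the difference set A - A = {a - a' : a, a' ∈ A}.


A - A = {a - a' : a, a' ∈ A}; |A| = 6.
Bounds: 2|A|-1 ≤ |A - A| ≤ |A|² - |A| + 1, i.e. 11 ≤ |A - A| ≤ 31.
Note: 0 ∈ A - A always (from a - a). The set is symmetric: if d ∈ A - A then -d ∈ A - A.
Enumerate nonzero differences d = a - a' with a > a' (then include -d):
Positive differences: {1, 2, 3, 4, 5, 6, 7, 8, 11, 12, 13}
Full difference set: {0} ∪ (positive diffs) ∪ (negative diffs).
|A - A| = 1 + 2·11 = 23 (matches direct enumeration: 23).

|A - A| = 23


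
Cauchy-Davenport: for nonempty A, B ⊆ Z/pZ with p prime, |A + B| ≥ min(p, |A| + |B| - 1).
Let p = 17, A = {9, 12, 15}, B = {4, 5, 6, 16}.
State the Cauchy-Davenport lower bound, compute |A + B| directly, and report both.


Cauchy-Davenport: |A + B| ≥ min(p, |A| + |B| - 1) for A, B nonempty in Z/pZ.
|A| = 3, |B| = 4, p = 17.
CD lower bound = min(17, 3 + 4 - 1) = min(17, 6) = 6.
Compute A + B mod 17 directly:
a = 9: 9+4=13, 9+5=14, 9+6=15, 9+16=8
a = 12: 12+4=16, 12+5=0, 12+6=1, 12+16=11
a = 15: 15+4=2, 15+5=3, 15+6=4, 15+16=14
A + B = {0, 1, 2, 3, 4, 8, 11, 13, 14, 15, 16}, so |A + B| = 11.
Verify: 11 ≥ 6? Yes ✓.

CD lower bound = 6, actual |A + B| = 11.


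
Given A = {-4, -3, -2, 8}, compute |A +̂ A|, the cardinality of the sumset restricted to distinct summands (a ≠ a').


Restricted sumset: A +̂ A = {a + a' : a ∈ A, a' ∈ A, a ≠ a'}.
Equivalently, take A + A and drop any sum 2a that is achievable ONLY as a + a for a ∈ A (i.e. sums representable only with equal summands).
Enumerate pairs (a, a') with a < a' (symmetric, so each unordered pair gives one sum; this covers all a ≠ a'):
  -4 + -3 = -7
  -4 + -2 = -6
  -4 + 8 = 4
  -3 + -2 = -5
  -3 + 8 = 5
  -2 + 8 = 6
Collected distinct sums: {-7, -6, -5, 4, 5, 6}
|A +̂ A| = 6
(Reference bound: |A +̂ A| ≥ 2|A| - 3 for |A| ≥ 2, with |A| = 4 giving ≥ 5.)

|A +̂ A| = 6


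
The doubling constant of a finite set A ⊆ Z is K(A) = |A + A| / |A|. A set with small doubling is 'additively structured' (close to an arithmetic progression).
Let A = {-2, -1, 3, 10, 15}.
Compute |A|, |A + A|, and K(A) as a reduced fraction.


|A| = 5.
Compute A + A by enumerating all 25 pairs.
A + A = {-4, -3, -2, 1, 2, 6, 8, 9, 13, 14, 18, 20, 25, 30}, so |A + A| = 14.
K = |A + A| / |A| = 14/5 (already in lowest terms) ≈ 2.8000.
Reference: AP of size 5 gives K = 9/5 ≈ 1.8000; a fully generic set of size 5 gives K ≈ 3.0000.

|A| = 5, |A + A| = 14, K = 14/5.


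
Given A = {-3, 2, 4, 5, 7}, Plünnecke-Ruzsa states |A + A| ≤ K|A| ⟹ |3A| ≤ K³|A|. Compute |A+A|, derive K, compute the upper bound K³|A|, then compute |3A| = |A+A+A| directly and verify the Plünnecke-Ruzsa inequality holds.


|A| = 5.
Step 1: Compute A + A by enumerating all 25 pairs.
A + A = {-6, -1, 1, 2, 4, 6, 7, 8, 9, 10, 11, 12, 14}, so |A + A| = 13.
Step 2: Doubling constant K = |A + A|/|A| = 13/5 = 13/5 ≈ 2.6000.
Step 3: Plünnecke-Ruzsa gives |3A| ≤ K³·|A| = (2.6000)³ · 5 ≈ 87.8800.
Step 4: Compute 3A = A + A + A directly by enumerating all triples (a,b,c) ∈ A³; |3A| = 23.
Step 5: Check 23 ≤ 87.8800? Yes ✓.

K = 13/5, Plünnecke-Ruzsa bound K³|A| ≈ 87.8800, |3A| = 23, inequality holds.


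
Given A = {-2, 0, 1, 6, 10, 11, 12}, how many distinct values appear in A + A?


A + A = {a + a' : a, a' ∈ A}; |A| = 7.
General bounds: 2|A| - 1 ≤ |A + A| ≤ |A|(|A|+1)/2, i.e. 13 ≤ |A + A| ≤ 28.
Lower bound 2|A|-1 is attained iff A is an arithmetic progression.
Enumerate sums a + a' for a ≤ a' (symmetric, so this suffices):
a = -2: -2+-2=-4, -2+0=-2, -2+1=-1, -2+6=4, -2+10=8, -2+11=9, -2+12=10
a = 0: 0+0=0, 0+1=1, 0+6=6, 0+10=10, 0+11=11, 0+12=12
a = 1: 1+1=2, 1+6=7, 1+10=11, 1+11=12, 1+12=13
a = 6: 6+6=12, 6+10=16, 6+11=17, 6+12=18
a = 10: 10+10=20, 10+11=21, 10+12=22
a = 11: 11+11=22, 11+12=23
a = 12: 12+12=24
Distinct sums: {-4, -2, -1, 0, 1, 2, 4, 6, 7, 8, 9, 10, 11, 12, 13, 16, 17, 18, 20, 21, 22, 23, 24}
|A + A| = 23

|A + A| = 23


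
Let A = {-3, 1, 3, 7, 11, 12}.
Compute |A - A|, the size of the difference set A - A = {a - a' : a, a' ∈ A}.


A - A = {a - a' : a, a' ∈ A}; |A| = 6.
Bounds: 2|A|-1 ≤ |A - A| ≤ |A|² - |A| + 1, i.e. 11 ≤ |A - A| ≤ 31.
Note: 0 ∈ A - A always (from a - a). The set is symmetric: if d ∈ A - A then -d ∈ A - A.
Enumerate nonzero differences d = a - a' with a > a' (then include -d):
Positive differences: {1, 2, 4, 5, 6, 8, 9, 10, 11, 14, 15}
Full difference set: {0} ∪ (positive diffs) ∪ (negative diffs).
|A - A| = 1 + 2·11 = 23 (matches direct enumeration: 23).

|A - A| = 23


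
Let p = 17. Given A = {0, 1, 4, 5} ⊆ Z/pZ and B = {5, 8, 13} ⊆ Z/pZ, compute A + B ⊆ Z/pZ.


Work in Z/17Z: reduce every sum a + b modulo 17.
Enumerate all 12 pairs:
a = 0: 0+5=5, 0+8=8, 0+13=13
a = 1: 1+5=6, 1+8=9, 1+13=14
a = 4: 4+5=9, 4+8=12, 4+13=0
a = 5: 5+5=10, 5+8=13, 5+13=1
Distinct residues collected: {0, 1, 5, 6, 8, 9, 10, 12, 13, 14}
|A + B| = 10 (out of 17 total residues).

A + B = {0, 1, 5, 6, 8, 9, 10, 12, 13, 14}


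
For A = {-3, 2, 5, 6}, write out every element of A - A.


A - A = {a - a' : a, a' ∈ A}.
Compute a - a' for each ordered pair (a, a'):
a = -3: -3--3=0, -3-2=-5, -3-5=-8, -3-6=-9
a = 2: 2--3=5, 2-2=0, 2-5=-3, 2-6=-4
a = 5: 5--3=8, 5-2=3, 5-5=0, 5-6=-1
a = 6: 6--3=9, 6-2=4, 6-5=1, 6-6=0
Collecting distinct values (and noting 0 appears from a-a):
A - A = {-9, -8, -5, -4, -3, -1, 0, 1, 3, 4, 5, 8, 9}
|A - A| = 13

A - A = {-9, -8, -5, -4, -3, -1, 0, 1, 3, 4, 5, 8, 9}


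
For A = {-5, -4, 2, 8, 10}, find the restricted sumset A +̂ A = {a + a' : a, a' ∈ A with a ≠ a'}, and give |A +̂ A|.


Restricted sumset: A +̂ A = {a + a' : a ∈ A, a' ∈ A, a ≠ a'}.
Equivalently, take A + A and drop any sum 2a that is achievable ONLY as a + a for a ∈ A (i.e. sums representable only with equal summands).
Enumerate pairs (a, a') with a < a' (symmetric, so each unordered pair gives one sum; this covers all a ≠ a'):
  -5 + -4 = -9
  -5 + 2 = -3
  -5 + 8 = 3
  -5 + 10 = 5
  -4 + 2 = -2
  -4 + 8 = 4
  -4 + 10 = 6
  2 + 8 = 10
  2 + 10 = 12
  8 + 10 = 18
Collected distinct sums: {-9, -3, -2, 3, 4, 5, 6, 10, 12, 18}
|A +̂ A| = 10
(Reference bound: |A +̂ A| ≥ 2|A| - 3 for |A| ≥ 2, with |A| = 5 giving ≥ 7.)

|A +̂ A| = 10


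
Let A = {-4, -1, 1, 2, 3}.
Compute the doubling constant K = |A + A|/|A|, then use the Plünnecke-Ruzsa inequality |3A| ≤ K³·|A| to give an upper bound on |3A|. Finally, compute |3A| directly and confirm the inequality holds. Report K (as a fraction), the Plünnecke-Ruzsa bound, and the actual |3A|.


|A| = 5.
Step 1: Compute A + A by enumerating all 25 pairs.
A + A = {-8, -5, -3, -2, -1, 0, 1, 2, 3, 4, 5, 6}, so |A + A| = 12.
Step 2: Doubling constant K = |A + A|/|A| = 12/5 = 12/5 ≈ 2.4000.
Step 3: Plünnecke-Ruzsa gives |3A| ≤ K³·|A| = (2.4000)³ · 5 ≈ 69.1200.
Step 4: Compute 3A = A + A + A directly by enumerating all triples (a,b,c) ∈ A³; |3A| = 19.
Step 5: Check 19 ≤ 69.1200? Yes ✓.

K = 12/5, Plünnecke-Ruzsa bound K³|A| ≈ 69.1200, |3A| = 19, inequality holds.


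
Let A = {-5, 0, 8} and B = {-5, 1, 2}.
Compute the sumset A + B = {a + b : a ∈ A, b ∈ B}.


A + B = {a + b : a ∈ A, b ∈ B}.
Enumerate all |A|·|B| = 3·3 = 9 pairs (a, b) and collect distinct sums.
a = -5: -5+-5=-10, -5+1=-4, -5+2=-3
a = 0: 0+-5=-5, 0+1=1, 0+2=2
a = 8: 8+-5=3, 8+1=9, 8+2=10
Collecting distinct sums: A + B = {-10, -5, -4, -3, 1, 2, 3, 9, 10}
|A + B| = 9

A + B = {-10, -5, -4, -3, 1, 2, 3, 9, 10}


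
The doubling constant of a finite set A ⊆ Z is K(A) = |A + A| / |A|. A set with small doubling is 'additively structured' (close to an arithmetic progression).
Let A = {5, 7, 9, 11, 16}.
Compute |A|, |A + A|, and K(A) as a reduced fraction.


|A| = 5.
Compute A + A by enumerating all 25 pairs.
A + A = {10, 12, 14, 16, 18, 20, 21, 22, 23, 25, 27, 32}, so |A + A| = 12.
K = |A + A| / |A| = 12/5 (already in lowest terms) ≈ 2.4000.
Reference: AP of size 5 gives K = 9/5 ≈ 1.8000; a fully generic set of size 5 gives K ≈ 3.0000.

|A| = 5, |A + A| = 12, K = 12/5.


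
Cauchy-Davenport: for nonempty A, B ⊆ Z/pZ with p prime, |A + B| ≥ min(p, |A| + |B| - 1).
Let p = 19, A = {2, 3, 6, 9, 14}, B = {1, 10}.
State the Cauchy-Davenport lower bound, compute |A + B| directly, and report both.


Cauchy-Davenport: |A + B| ≥ min(p, |A| + |B| - 1) for A, B nonempty in Z/pZ.
|A| = 5, |B| = 2, p = 19.
CD lower bound = min(19, 5 + 2 - 1) = min(19, 6) = 6.
Compute A + B mod 19 directly:
a = 2: 2+1=3, 2+10=12
a = 3: 3+1=4, 3+10=13
a = 6: 6+1=7, 6+10=16
a = 9: 9+1=10, 9+10=0
a = 14: 14+1=15, 14+10=5
A + B = {0, 3, 4, 5, 7, 10, 12, 13, 15, 16}, so |A + B| = 10.
Verify: 10 ≥ 6? Yes ✓.

CD lower bound = 6, actual |A + B| = 10.


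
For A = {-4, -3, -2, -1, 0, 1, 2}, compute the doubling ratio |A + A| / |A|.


|A| = 7.
Compute A + A by enumerating all 49 pairs.
A + A = {-8, -7, -6, -5, -4, -3, -2, -1, 0, 1, 2, 3, 4}, so |A + A| = 13.
K = |A + A| / |A| = 13/7 (already in lowest terms) ≈ 1.8571.
Reference: AP of size 7 gives K = 13/7 ≈ 1.8571; a fully generic set of size 7 gives K ≈ 4.0000.

|A| = 7, |A + A| = 13, K = 13/7.


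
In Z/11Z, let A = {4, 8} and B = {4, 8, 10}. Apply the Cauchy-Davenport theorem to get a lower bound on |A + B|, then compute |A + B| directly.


Cauchy-Davenport: |A + B| ≥ min(p, |A| + |B| - 1) for A, B nonempty in Z/pZ.
|A| = 2, |B| = 3, p = 11.
CD lower bound = min(11, 2 + 3 - 1) = min(11, 4) = 4.
Compute A + B mod 11 directly:
a = 4: 4+4=8, 4+8=1, 4+10=3
a = 8: 8+4=1, 8+8=5, 8+10=7
A + B = {1, 3, 5, 7, 8}, so |A + B| = 5.
Verify: 5 ≥ 4? Yes ✓.

CD lower bound = 4, actual |A + B| = 5.


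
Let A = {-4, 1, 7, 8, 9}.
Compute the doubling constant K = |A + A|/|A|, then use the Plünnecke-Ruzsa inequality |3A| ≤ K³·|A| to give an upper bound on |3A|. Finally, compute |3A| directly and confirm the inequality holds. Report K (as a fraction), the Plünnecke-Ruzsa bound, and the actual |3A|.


|A| = 5.
Step 1: Compute A + A by enumerating all 25 pairs.
A + A = {-8, -3, 2, 3, 4, 5, 8, 9, 10, 14, 15, 16, 17, 18}, so |A + A| = 14.
Step 2: Doubling constant K = |A + A|/|A| = 14/5 = 14/5 ≈ 2.8000.
Step 3: Plünnecke-Ruzsa gives |3A| ≤ K³·|A| = (2.8000)³ · 5 ≈ 109.7600.
Step 4: Compute 3A = A + A + A directly by enumerating all triples (a,b,c) ∈ A³; |3A| = 28.
Step 5: Check 28 ≤ 109.7600? Yes ✓.

K = 14/5, Plünnecke-Ruzsa bound K³|A| ≈ 109.7600, |3A| = 28, inequality holds.


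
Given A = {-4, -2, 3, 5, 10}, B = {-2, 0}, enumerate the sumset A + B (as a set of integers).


A + B = {a + b : a ∈ A, b ∈ B}.
Enumerate all |A|·|B| = 5·2 = 10 pairs (a, b) and collect distinct sums.
a = -4: -4+-2=-6, -4+0=-4
a = -2: -2+-2=-4, -2+0=-2
a = 3: 3+-2=1, 3+0=3
a = 5: 5+-2=3, 5+0=5
a = 10: 10+-2=8, 10+0=10
Collecting distinct sums: A + B = {-6, -4, -2, 1, 3, 5, 8, 10}
|A + B| = 8

A + B = {-6, -4, -2, 1, 3, 5, 8, 10}


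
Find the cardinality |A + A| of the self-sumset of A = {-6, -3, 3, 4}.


A + A = {a + a' : a, a' ∈ A}; |A| = 4.
General bounds: 2|A| - 1 ≤ |A + A| ≤ |A|(|A|+1)/2, i.e. 7 ≤ |A + A| ≤ 10.
Lower bound 2|A|-1 is attained iff A is an arithmetic progression.
Enumerate sums a + a' for a ≤ a' (symmetric, so this suffices):
a = -6: -6+-6=-12, -6+-3=-9, -6+3=-3, -6+4=-2
a = -3: -3+-3=-6, -3+3=0, -3+4=1
a = 3: 3+3=6, 3+4=7
a = 4: 4+4=8
Distinct sums: {-12, -9, -6, -3, -2, 0, 1, 6, 7, 8}
|A + A| = 10

|A + A| = 10


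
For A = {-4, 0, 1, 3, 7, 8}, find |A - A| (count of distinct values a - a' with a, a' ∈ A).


A - A = {a - a' : a, a' ∈ A}; |A| = 6.
Bounds: 2|A|-1 ≤ |A - A| ≤ |A|² - |A| + 1, i.e. 11 ≤ |A - A| ≤ 31.
Note: 0 ∈ A - A always (from a - a). The set is symmetric: if d ∈ A - A then -d ∈ A - A.
Enumerate nonzero differences d = a - a' with a > a' (then include -d):
Positive differences: {1, 2, 3, 4, 5, 6, 7, 8, 11, 12}
Full difference set: {0} ∪ (positive diffs) ∪ (negative diffs).
|A - A| = 1 + 2·10 = 21 (matches direct enumeration: 21).

|A - A| = 21


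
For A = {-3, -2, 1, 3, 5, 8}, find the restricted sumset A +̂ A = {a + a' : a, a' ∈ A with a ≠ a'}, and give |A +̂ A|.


Restricted sumset: A +̂ A = {a + a' : a ∈ A, a' ∈ A, a ≠ a'}.
Equivalently, take A + A and drop any sum 2a that is achievable ONLY as a + a for a ∈ A (i.e. sums representable only with equal summands).
Enumerate pairs (a, a') with a < a' (symmetric, so each unordered pair gives one sum; this covers all a ≠ a'):
  -3 + -2 = -5
  -3 + 1 = -2
  -3 + 3 = 0
  -3 + 5 = 2
  -3 + 8 = 5
  -2 + 1 = -1
  -2 + 3 = 1
  -2 + 5 = 3
  -2 + 8 = 6
  1 + 3 = 4
  1 + 5 = 6
  1 + 8 = 9
  3 + 5 = 8
  3 + 8 = 11
  5 + 8 = 13
Collected distinct sums: {-5, -2, -1, 0, 1, 2, 3, 4, 5, 6, 8, 9, 11, 13}
|A +̂ A| = 14
(Reference bound: |A +̂ A| ≥ 2|A| - 3 for |A| ≥ 2, with |A| = 6 giving ≥ 9.)

|A +̂ A| = 14


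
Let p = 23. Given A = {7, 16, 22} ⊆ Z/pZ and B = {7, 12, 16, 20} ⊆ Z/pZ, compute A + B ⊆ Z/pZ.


Work in Z/23Z: reduce every sum a + b modulo 23.
Enumerate all 12 pairs:
a = 7: 7+7=14, 7+12=19, 7+16=0, 7+20=4
a = 16: 16+7=0, 16+12=5, 16+16=9, 16+20=13
a = 22: 22+7=6, 22+12=11, 22+16=15, 22+20=19
Distinct residues collected: {0, 4, 5, 6, 9, 11, 13, 14, 15, 19}
|A + B| = 10 (out of 23 total residues).

A + B = {0, 4, 5, 6, 9, 11, 13, 14, 15, 19}


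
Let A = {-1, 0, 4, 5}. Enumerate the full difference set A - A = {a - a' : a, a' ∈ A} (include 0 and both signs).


A - A = {a - a' : a, a' ∈ A}.
Compute a - a' for each ordered pair (a, a'):
a = -1: -1--1=0, -1-0=-1, -1-4=-5, -1-5=-6
a = 0: 0--1=1, 0-0=0, 0-4=-4, 0-5=-5
a = 4: 4--1=5, 4-0=4, 4-4=0, 4-5=-1
a = 5: 5--1=6, 5-0=5, 5-4=1, 5-5=0
Collecting distinct values (and noting 0 appears from a-a):
A - A = {-6, -5, -4, -1, 0, 1, 4, 5, 6}
|A - A| = 9

A - A = {-6, -5, -4, -1, 0, 1, 4, 5, 6}


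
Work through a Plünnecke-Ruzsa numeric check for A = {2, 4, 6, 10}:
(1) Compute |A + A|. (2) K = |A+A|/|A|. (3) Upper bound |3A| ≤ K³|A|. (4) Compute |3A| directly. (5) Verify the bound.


|A| = 4.
Step 1: Compute A + A by enumerating all 16 pairs.
A + A = {4, 6, 8, 10, 12, 14, 16, 20}, so |A + A| = 8.
Step 2: Doubling constant K = |A + A|/|A| = 8/4 = 8/4 ≈ 2.0000.
Step 3: Plünnecke-Ruzsa gives |3A| ≤ K³·|A| = (2.0000)³ · 4 ≈ 32.0000.
Step 4: Compute 3A = A + A + A directly by enumerating all triples (a,b,c) ∈ A³; |3A| = 12.
Step 5: Check 12 ≤ 32.0000? Yes ✓.

K = 8/4, Plünnecke-Ruzsa bound K³|A| ≈ 32.0000, |3A| = 12, inequality holds.


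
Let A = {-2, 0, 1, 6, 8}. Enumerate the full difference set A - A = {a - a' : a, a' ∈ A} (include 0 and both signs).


A - A = {a - a' : a, a' ∈ A}.
Compute a - a' for each ordered pair (a, a'):
a = -2: -2--2=0, -2-0=-2, -2-1=-3, -2-6=-8, -2-8=-10
a = 0: 0--2=2, 0-0=0, 0-1=-1, 0-6=-6, 0-8=-8
a = 1: 1--2=3, 1-0=1, 1-1=0, 1-6=-5, 1-8=-7
a = 6: 6--2=8, 6-0=6, 6-1=5, 6-6=0, 6-8=-2
a = 8: 8--2=10, 8-0=8, 8-1=7, 8-6=2, 8-8=0
Collecting distinct values (and noting 0 appears from a-a):
A - A = {-10, -8, -7, -6, -5, -3, -2, -1, 0, 1, 2, 3, 5, 6, 7, 8, 10}
|A - A| = 17

A - A = {-10, -8, -7, -6, -5, -3, -2, -1, 0, 1, 2, 3, 5, 6, 7, 8, 10}


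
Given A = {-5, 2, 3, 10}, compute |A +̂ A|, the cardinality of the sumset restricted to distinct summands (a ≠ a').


Restricted sumset: A +̂ A = {a + a' : a ∈ A, a' ∈ A, a ≠ a'}.
Equivalently, take A + A and drop any sum 2a that is achievable ONLY as a + a for a ∈ A (i.e. sums representable only with equal summands).
Enumerate pairs (a, a') with a < a' (symmetric, so each unordered pair gives one sum; this covers all a ≠ a'):
  -5 + 2 = -3
  -5 + 3 = -2
  -5 + 10 = 5
  2 + 3 = 5
  2 + 10 = 12
  3 + 10 = 13
Collected distinct sums: {-3, -2, 5, 12, 13}
|A +̂ A| = 5
(Reference bound: |A +̂ A| ≥ 2|A| - 3 for |A| ≥ 2, with |A| = 4 giving ≥ 5.)

|A +̂ A| = 5


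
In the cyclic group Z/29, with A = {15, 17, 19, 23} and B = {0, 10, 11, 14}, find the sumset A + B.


Work in Z/29Z: reduce every sum a + b modulo 29.
Enumerate all 16 pairs:
a = 15: 15+0=15, 15+10=25, 15+11=26, 15+14=0
a = 17: 17+0=17, 17+10=27, 17+11=28, 17+14=2
a = 19: 19+0=19, 19+10=0, 19+11=1, 19+14=4
a = 23: 23+0=23, 23+10=4, 23+11=5, 23+14=8
Distinct residues collected: {0, 1, 2, 4, 5, 8, 15, 17, 19, 23, 25, 26, 27, 28}
|A + B| = 14 (out of 29 total residues).

A + B = {0, 1, 2, 4, 5, 8, 15, 17, 19, 23, 25, 26, 27, 28}


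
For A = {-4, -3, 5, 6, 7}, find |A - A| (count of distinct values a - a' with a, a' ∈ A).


A - A = {a - a' : a, a' ∈ A}; |A| = 5.
Bounds: 2|A|-1 ≤ |A - A| ≤ |A|² - |A| + 1, i.e. 9 ≤ |A - A| ≤ 21.
Note: 0 ∈ A - A always (from a - a). The set is symmetric: if d ∈ A - A then -d ∈ A - A.
Enumerate nonzero differences d = a - a' with a > a' (then include -d):
Positive differences: {1, 2, 8, 9, 10, 11}
Full difference set: {0} ∪ (positive diffs) ∪ (negative diffs).
|A - A| = 1 + 2·6 = 13 (matches direct enumeration: 13).

|A - A| = 13


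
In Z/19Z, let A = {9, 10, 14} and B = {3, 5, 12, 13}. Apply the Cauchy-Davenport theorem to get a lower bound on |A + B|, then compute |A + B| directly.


Cauchy-Davenport: |A + B| ≥ min(p, |A| + |B| - 1) for A, B nonempty in Z/pZ.
|A| = 3, |B| = 4, p = 19.
CD lower bound = min(19, 3 + 4 - 1) = min(19, 6) = 6.
Compute A + B mod 19 directly:
a = 9: 9+3=12, 9+5=14, 9+12=2, 9+13=3
a = 10: 10+3=13, 10+5=15, 10+12=3, 10+13=4
a = 14: 14+3=17, 14+5=0, 14+12=7, 14+13=8
A + B = {0, 2, 3, 4, 7, 8, 12, 13, 14, 15, 17}, so |A + B| = 11.
Verify: 11 ≥ 6? Yes ✓.

CD lower bound = 6, actual |A + B| = 11.


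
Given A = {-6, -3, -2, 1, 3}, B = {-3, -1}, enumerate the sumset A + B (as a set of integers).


A + B = {a + b : a ∈ A, b ∈ B}.
Enumerate all |A|·|B| = 5·2 = 10 pairs (a, b) and collect distinct sums.
a = -6: -6+-3=-9, -6+-1=-7
a = -3: -3+-3=-6, -3+-1=-4
a = -2: -2+-3=-5, -2+-1=-3
a = 1: 1+-3=-2, 1+-1=0
a = 3: 3+-3=0, 3+-1=2
Collecting distinct sums: A + B = {-9, -7, -6, -5, -4, -3, -2, 0, 2}
|A + B| = 9

A + B = {-9, -7, -6, -5, -4, -3, -2, 0, 2}


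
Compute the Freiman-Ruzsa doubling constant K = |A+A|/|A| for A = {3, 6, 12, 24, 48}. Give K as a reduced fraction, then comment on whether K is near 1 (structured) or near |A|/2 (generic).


|A| = 5.
Compute A + A by enumerating all 25 pairs.
A + A = {6, 9, 12, 15, 18, 24, 27, 30, 36, 48, 51, 54, 60, 72, 96}, so |A + A| = 15.
K = |A + A| / |A| = 15/5 = 3/1 ≈ 3.0000.
Reference: AP of size 5 gives K = 9/5 ≈ 1.8000; a fully generic set of size 5 gives K ≈ 3.0000.

|A| = 5, |A + A| = 15, K = 15/5 = 3/1.


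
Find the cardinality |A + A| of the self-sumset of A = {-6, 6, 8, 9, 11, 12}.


A + A = {a + a' : a, a' ∈ A}; |A| = 6.
General bounds: 2|A| - 1 ≤ |A + A| ≤ |A|(|A|+1)/2, i.e. 11 ≤ |A + A| ≤ 21.
Lower bound 2|A|-1 is attained iff A is an arithmetic progression.
Enumerate sums a + a' for a ≤ a' (symmetric, so this suffices):
a = -6: -6+-6=-12, -6+6=0, -6+8=2, -6+9=3, -6+11=5, -6+12=6
a = 6: 6+6=12, 6+8=14, 6+9=15, 6+11=17, 6+12=18
a = 8: 8+8=16, 8+9=17, 8+11=19, 8+12=20
a = 9: 9+9=18, 9+11=20, 9+12=21
a = 11: 11+11=22, 11+12=23
a = 12: 12+12=24
Distinct sums: {-12, 0, 2, 3, 5, 6, 12, 14, 15, 16, 17, 18, 19, 20, 21, 22, 23, 24}
|A + A| = 18

|A + A| = 18


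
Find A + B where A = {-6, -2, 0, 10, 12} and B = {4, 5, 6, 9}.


A + B = {a + b : a ∈ A, b ∈ B}.
Enumerate all |A|·|B| = 5·4 = 20 pairs (a, b) and collect distinct sums.
a = -6: -6+4=-2, -6+5=-1, -6+6=0, -6+9=3
a = -2: -2+4=2, -2+5=3, -2+6=4, -2+9=7
a = 0: 0+4=4, 0+5=5, 0+6=6, 0+9=9
a = 10: 10+4=14, 10+5=15, 10+6=16, 10+9=19
a = 12: 12+4=16, 12+5=17, 12+6=18, 12+9=21
Collecting distinct sums: A + B = {-2, -1, 0, 2, 3, 4, 5, 6, 7, 9, 14, 15, 16, 17, 18, 19, 21}
|A + B| = 17

A + B = {-2, -1, 0, 2, 3, 4, 5, 6, 7, 9, 14, 15, 16, 17, 18, 19, 21}


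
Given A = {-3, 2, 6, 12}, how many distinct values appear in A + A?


A + A = {a + a' : a, a' ∈ A}; |A| = 4.
General bounds: 2|A| - 1 ≤ |A + A| ≤ |A|(|A|+1)/2, i.e. 7 ≤ |A + A| ≤ 10.
Lower bound 2|A|-1 is attained iff A is an arithmetic progression.
Enumerate sums a + a' for a ≤ a' (symmetric, so this suffices):
a = -3: -3+-3=-6, -3+2=-1, -3+6=3, -3+12=9
a = 2: 2+2=4, 2+6=8, 2+12=14
a = 6: 6+6=12, 6+12=18
a = 12: 12+12=24
Distinct sums: {-6, -1, 3, 4, 8, 9, 12, 14, 18, 24}
|A + A| = 10

|A + A| = 10


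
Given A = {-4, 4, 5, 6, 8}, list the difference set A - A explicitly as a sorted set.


A - A = {a - a' : a, a' ∈ A}.
Compute a - a' for each ordered pair (a, a'):
a = -4: -4--4=0, -4-4=-8, -4-5=-9, -4-6=-10, -4-8=-12
a = 4: 4--4=8, 4-4=0, 4-5=-1, 4-6=-2, 4-8=-4
a = 5: 5--4=9, 5-4=1, 5-5=0, 5-6=-1, 5-8=-3
a = 6: 6--4=10, 6-4=2, 6-5=1, 6-6=0, 6-8=-2
a = 8: 8--4=12, 8-4=4, 8-5=3, 8-6=2, 8-8=0
Collecting distinct values (and noting 0 appears from a-a):
A - A = {-12, -10, -9, -8, -4, -3, -2, -1, 0, 1, 2, 3, 4, 8, 9, 10, 12}
|A - A| = 17

A - A = {-12, -10, -9, -8, -4, -3, -2, -1, 0, 1, 2, 3, 4, 8, 9, 10, 12}


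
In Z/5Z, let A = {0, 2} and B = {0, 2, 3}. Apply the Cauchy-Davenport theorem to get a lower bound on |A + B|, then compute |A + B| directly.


Cauchy-Davenport: |A + B| ≥ min(p, |A| + |B| - 1) for A, B nonempty in Z/pZ.
|A| = 2, |B| = 3, p = 5.
CD lower bound = min(5, 2 + 3 - 1) = min(5, 4) = 4.
Compute A + B mod 5 directly:
a = 0: 0+0=0, 0+2=2, 0+3=3
a = 2: 2+0=2, 2+2=4, 2+3=0
A + B = {0, 2, 3, 4}, so |A + B| = 4.
Verify: 4 ≥ 4? Yes ✓.

CD lower bound = 4, actual |A + B| = 4.


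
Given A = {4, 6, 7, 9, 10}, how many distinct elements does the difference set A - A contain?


A - A = {a - a' : a, a' ∈ A}; |A| = 5.
Bounds: 2|A|-1 ≤ |A - A| ≤ |A|² - |A| + 1, i.e. 9 ≤ |A - A| ≤ 21.
Note: 0 ∈ A - A always (from a - a). The set is symmetric: if d ∈ A - A then -d ∈ A - A.
Enumerate nonzero differences d = a - a' with a > a' (then include -d):
Positive differences: {1, 2, 3, 4, 5, 6}
Full difference set: {0} ∪ (positive diffs) ∪ (negative diffs).
|A - A| = 1 + 2·6 = 13 (matches direct enumeration: 13).

|A - A| = 13


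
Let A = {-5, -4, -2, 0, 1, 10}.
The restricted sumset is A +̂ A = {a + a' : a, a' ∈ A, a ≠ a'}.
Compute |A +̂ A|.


Restricted sumset: A +̂ A = {a + a' : a ∈ A, a' ∈ A, a ≠ a'}.
Equivalently, take A + A and drop any sum 2a that is achievable ONLY as a + a for a ∈ A (i.e. sums representable only with equal summands).
Enumerate pairs (a, a') with a < a' (symmetric, so each unordered pair gives one sum; this covers all a ≠ a'):
  -5 + -4 = -9
  -5 + -2 = -7
  -5 + 0 = -5
  -5 + 1 = -4
  -5 + 10 = 5
  -4 + -2 = -6
  -4 + 0 = -4
  -4 + 1 = -3
  -4 + 10 = 6
  -2 + 0 = -2
  -2 + 1 = -1
  -2 + 10 = 8
  0 + 1 = 1
  0 + 10 = 10
  1 + 10 = 11
Collected distinct sums: {-9, -7, -6, -5, -4, -3, -2, -1, 1, 5, 6, 8, 10, 11}
|A +̂ A| = 14
(Reference bound: |A +̂ A| ≥ 2|A| - 3 for |A| ≥ 2, with |A| = 6 giving ≥ 9.)

|A +̂ A| = 14


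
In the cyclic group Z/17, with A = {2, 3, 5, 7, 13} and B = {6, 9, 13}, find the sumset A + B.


Work in Z/17Z: reduce every sum a + b modulo 17.
Enumerate all 15 pairs:
a = 2: 2+6=8, 2+9=11, 2+13=15
a = 3: 3+6=9, 3+9=12, 3+13=16
a = 5: 5+6=11, 5+9=14, 5+13=1
a = 7: 7+6=13, 7+9=16, 7+13=3
a = 13: 13+6=2, 13+9=5, 13+13=9
Distinct residues collected: {1, 2, 3, 5, 8, 9, 11, 12, 13, 14, 15, 16}
|A + B| = 12 (out of 17 total residues).

A + B = {1, 2, 3, 5, 8, 9, 11, 12, 13, 14, 15, 16}


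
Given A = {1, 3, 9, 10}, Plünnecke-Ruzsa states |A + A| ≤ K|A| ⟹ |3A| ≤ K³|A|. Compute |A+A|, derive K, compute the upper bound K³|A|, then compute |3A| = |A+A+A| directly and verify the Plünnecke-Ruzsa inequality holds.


|A| = 4.
Step 1: Compute A + A by enumerating all 16 pairs.
A + A = {2, 4, 6, 10, 11, 12, 13, 18, 19, 20}, so |A + A| = 10.
Step 2: Doubling constant K = |A + A|/|A| = 10/4 = 10/4 ≈ 2.5000.
Step 3: Plünnecke-Ruzsa gives |3A| ≤ K³·|A| = (2.5000)³ · 4 ≈ 62.5000.
Step 4: Compute 3A = A + A + A directly by enumerating all triples (a,b,c) ∈ A³; |3A| = 19.
Step 5: Check 19 ≤ 62.5000? Yes ✓.

K = 10/4, Plünnecke-Ruzsa bound K³|A| ≈ 62.5000, |3A| = 19, inequality holds.


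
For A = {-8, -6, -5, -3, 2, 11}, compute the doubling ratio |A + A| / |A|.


|A| = 6.
Compute A + A by enumerating all 36 pairs.
A + A = {-16, -14, -13, -12, -11, -10, -9, -8, -6, -4, -3, -1, 3, 4, 5, 6, 8, 13, 22}, so |A + A| = 19.
K = |A + A| / |A| = 19/6 (already in lowest terms) ≈ 3.1667.
Reference: AP of size 6 gives K = 11/6 ≈ 1.8333; a fully generic set of size 6 gives K ≈ 3.5000.

|A| = 6, |A + A| = 19, K = 19/6.


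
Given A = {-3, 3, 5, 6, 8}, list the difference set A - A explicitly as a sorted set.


A - A = {a - a' : a, a' ∈ A}.
Compute a - a' for each ordered pair (a, a'):
a = -3: -3--3=0, -3-3=-6, -3-5=-8, -3-6=-9, -3-8=-11
a = 3: 3--3=6, 3-3=0, 3-5=-2, 3-6=-3, 3-8=-5
a = 5: 5--3=8, 5-3=2, 5-5=0, 5-6=-1, 5-8=-3
a = 6: 6--3=9, 6-3=3, 6-5=1, 6-6=0, 6-8=-2
a = 8: 8--3=11, 8-3=5, 8-5=3, 8-6=2, 8-8=0
Collecting distinct values (and noting 0 appears from a-a):
A - A = {-11, -9, -8, -6, -5, -3, -2, -1, 0, 1, 2, 3, 5, 6, 8, 9, 11}
|A - A| = 17

A - A = {-11, -9, -8, -6, -5, -3, -2, -1, 0, 1, 2, 3, 5, 6, 8, 9, 11}


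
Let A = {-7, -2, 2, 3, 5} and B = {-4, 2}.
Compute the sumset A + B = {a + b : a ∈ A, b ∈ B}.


A + B = {a + b : a ∈ A, b ∈ B}.
Enumerate all |A|·|B| = 5·2 = 10 pairs (a, b) and collect distinct sums.
a = -7: -7+-4=-11, -7+2=-5
a = -2: -2+-4=-6, -2+2=0
a = 2: 2+-4=-2, 2+2=4
a = 3: 3+-4=-1, 3+2=5
a = 5: 5+-4=1, 5+2=7
Collecting distinct sums: A + B = {-11, -6, -5, -2, -1, 0, 1, 4, 5, 7}
|A + B| = 10

A + B = {-11, -6, -5, -2, -1, 0, 1, 4, 5, 7}


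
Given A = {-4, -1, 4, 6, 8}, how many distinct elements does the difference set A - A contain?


A - A = {a - a' : a, a' ∈ A}; |A| = 5.
Bounds: 2|A|-1 ≤ |A - A| ≤ |A|² - |A| + 1, i.e. 9 ≤ |A - A| ≤ 21.
Note: 0 ∈ A - A always (from a - a). The set is symmetric: if d ∈ A - A then -d ∈ A - A.
Enumerate nonzero differences d = a - a' with a > a' (then include -d):
Positive differences: {2, 3, 4, 5, 7, 8, 9, 10, 12}
Full difference set: {0} ∪ (positive diffs) ∪ (negative diffs).
|A - A| = 1 + 2·9 = 19 (matches direct enumeration: 19).

|A - A| = 19


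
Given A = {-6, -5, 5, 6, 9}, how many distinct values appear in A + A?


A + A = {a + a' : a, a' ∈ A}; |A| = 5.
General bounds: 2|A| - 1 ≤ |A + A| ≤ |A|(|A|+1)/2, i.e. 9 ≤ |A + A| ≤ 15.
Lower bound 2|A|-1 is attained iff A is an arithmetic progression.
Enumerate sums a + a' for a ≤ a' (symmetric, so this suffices):
a = -6: -6+-6=-12, -6+-5=-11, -6+5=-1, -6+6=0, -6+9=3
a = -5: -5+-5=-10, -5+5=0, -5+6=1, -5+9=4
a = 5: 5+5=10, 5+6=11, 5+9=14
a = 6: 6+6=12, 6+9=15
a = 9: 9+9=18
Distinct sums: {-12, -11, -10, -1, 0, 1, 3, 4, 10, 11, 12, 14, 15, 18}
|A + A| = 14

|A + A| = 14


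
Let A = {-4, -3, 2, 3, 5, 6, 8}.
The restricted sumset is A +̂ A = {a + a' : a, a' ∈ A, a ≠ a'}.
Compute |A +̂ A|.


Restricted sumset: A +̂ A = {a + a' : a ∈ A, a' ∈ A, a ≠ a'}.
Equivalently, take A + A and drop any sum 2a that is achievable ONLY as a + a for a ∈ A (i.e. sums representable only with equal summands).
Enumerate pairs (a, a') with a < a' (symmetric, so each unordered pair gives one sum; this covers all a ≠ a'):
  -4 + -3 = -7
  -4 + 2 = -2
  -4 + 3 = -1
  -4 + 5 = 1
  -4 + 6 = 2
  -4 + 8 = 4
  -3 + 2 = -1
  -3 + 3 = 0
  -3 + 5 = 2
  -3 + 6 = 3
  -3 + 8 = 5
  2 + 3 = 5
  2 + 5 = 7
  2 + 6 = 8
  2 + 8 = 10
  3 + 5 = 8
  3 + 6 = 9
  3 + 8 = 11
  5 + 6 = 11
  5 + 8 = 13
  6 + 8 = 14
Collected distinct sums: {-7, -2, -1, 0, 1, 2, 3, 4, 5, 7, 8, 9, 10, 11, 13, 14}
|A +̂ A| = 16
(Reference bound: |A +̂ A| ≥ 2|A| - 3 for |A| ≥ 2, with |A| = 7 giving ≥ 11.)

|A +̂ A| = 16
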